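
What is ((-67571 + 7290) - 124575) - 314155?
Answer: -499011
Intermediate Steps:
((-67571 + 7290) - 124575) - 314155 = (-60281 - 124575) - 314155 = -184856 - 314155 = -499011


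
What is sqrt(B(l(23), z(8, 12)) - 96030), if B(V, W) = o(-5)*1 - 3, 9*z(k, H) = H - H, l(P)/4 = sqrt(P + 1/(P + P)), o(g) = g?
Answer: I*sqrt(96038) ≈ 309.9*I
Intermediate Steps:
l(P) = 4*sqrt(P + 1/(2*P)) (l(P) = 4*sqrt(P + 1/(P + P)) = 4*sqrt(P + 1/(2*P)))
z(k, H) = 0 (z(k, H) = (H - H)/9 = (1/9)*0 = 0)
B(V, W) = -8 (B(V, W) = -5*1 - 3 = -5 - 3 = -8)
sqrt(B(l(23), z(8, 12)) - 96030) = sqrt(-8 - 96030) = sqrt(-96038) = I*sqrt(96038)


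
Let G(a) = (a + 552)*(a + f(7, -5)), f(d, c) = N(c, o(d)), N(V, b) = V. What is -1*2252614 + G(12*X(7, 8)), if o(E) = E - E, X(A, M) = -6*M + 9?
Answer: -2292346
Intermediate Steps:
X(A, M) = 9 - 6*M
o(E) = 0
f(d, c) = c
G(a) = (-5 + a)*(552 + a) (G(a) = (a + 552)*(a - 5) = (552 + a)*(-5 + a) = (-5 + a)*(552 + a))
-1*2252614 + G(12*X(7, 8)) = -1*2252614 + (-2760 + (12*(9 - 6*8))² + 547*(12*(9 - 6*8))) = -2252614 + (-2760 + (12*(9 - 48))² + 547*(12*(9 - 48))) = -2252614 + (-2760 + (12*(-39))² + 547*(12*(-39))) = -2252614 + (-2760 + (-468)² + 547*(-468)) = -2252614 + (-2760 + 219024 - 255996) = -2252614 - 39732 = -2292346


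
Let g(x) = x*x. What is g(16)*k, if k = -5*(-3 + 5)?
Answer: -2560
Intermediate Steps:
g(x) = x²
k = -10 (k = -5*2 = -10)
g(16)*k = 16²*(-10) = 256*(-10) = -2560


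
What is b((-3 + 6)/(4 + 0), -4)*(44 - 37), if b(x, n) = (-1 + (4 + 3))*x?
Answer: 63/2 ≈ 31.500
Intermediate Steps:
b(x, n) = 6*x (b(x, n) = (-1 + 7)*x = 6*x)
b((-3 + 6)/(4 + 0), -4)*(44 - 37) = (6*((-3 + 6)/(4 + 0)))*(44 - 37) = (6*(3/4))*7 = (6*(3*(¼)))*7 = (6*(¾))*7 = (9/2)*7 = 63/2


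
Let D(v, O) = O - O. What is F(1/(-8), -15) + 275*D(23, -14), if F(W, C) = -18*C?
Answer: 270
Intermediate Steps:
D(v, O) = 0
F(1/(-8), -15) + 275*D(23, -14) = -18*(-15) + 275*0 = 270 + 0 = 270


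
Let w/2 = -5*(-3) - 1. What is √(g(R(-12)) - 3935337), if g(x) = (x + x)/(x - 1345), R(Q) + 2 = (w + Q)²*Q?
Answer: I*√8538611795005/1473 ≈ 1983.8*I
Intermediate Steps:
w = 28 (w = 2*(-5*(-3) - 1) = 2*(15 - 1) = 2*14 = 28)
R(Q) = -2 + Q*(28 + Q)² (R(Q) = -2 + (28 + Q)²*Q = -2 + Q*(28 + Q)²)
g(x) = 2*x/(-1345 + x) (g(x) = (2*x)/(-1345 + x) = 2*x/(-1345 + x))
√(g(R(-12)) - 3935337) = √(2*(-2 - 12*(28 - 12)²)/(-1345 + (-2 - 12*(28 - 12)²)) - 3935337) = √(2*(-2 - 12*16²)/(-1345 + (-2 - 12*16²)) - 3935337) = √(2*(-2 - 12*256)/(-1345 + (-2 - 12*256)) - 3935337) = √(2*(-2 - 3072)/(-1345 + (-2 - 3072)) - 3935337) = √(2*(-3074)/(-1345 - 3074) - 3935337) = √(2*(-3074)/(-4419) - 3935337) = √(2*(-3074)*(-1/4419) - 3935337) = √(6148/4419 - 3935337) = √(-17390248055/4419) = I*√8538611795005/1473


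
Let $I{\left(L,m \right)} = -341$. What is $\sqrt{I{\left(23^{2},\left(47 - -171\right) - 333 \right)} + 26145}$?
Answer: $2 \sqrt{6451} \approx 160.64$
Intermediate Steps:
$\sqrt{I{\left(23^{2},\left(47 - -171\right) - 333 \right)} + 26145} = \sqrt{-341 + 26145} = \sqrt{25804} = 2 \sqrt{6451}$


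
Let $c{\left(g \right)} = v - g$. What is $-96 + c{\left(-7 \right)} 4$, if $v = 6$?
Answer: $-44$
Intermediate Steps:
$c{\left(g \right)} = 6 - g$
$-96 + c{\left(-7 \right)} 4 = -96 + \left(6 - -7\right) 4 = -96 + \left(6 + 7\right) 4 = -96 + 13 \cdot 4 = -96 + 52 = -44$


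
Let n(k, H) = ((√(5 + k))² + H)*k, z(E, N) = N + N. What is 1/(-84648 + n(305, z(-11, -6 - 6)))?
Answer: 1/2582 ≈ 0.00038730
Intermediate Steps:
z(E, N) = 2*N
n(k, H) = k*(5 + H + k) (n(k, H) = ((5 + k) + H)*k = (5 + H + k)*k = k*(5 + H + k))
1/(-84648 + n(305, z(-11, -6 - 6))) = 1/(-84648 + 305*(5 + 2*(-6 - 6) + 305)) = 1/(-84648 + 305*(5 + 2*(-12) + 305)) = 1/(-84648 + 305*(5 - 24 + 305)) = 1/(-84648 + 305*286) = 1/(-84648 + 87230) = 1/2582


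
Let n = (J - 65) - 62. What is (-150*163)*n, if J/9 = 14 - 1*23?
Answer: 5085600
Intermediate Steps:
J = -81 (J = 9*(14 - 1*23) = 9*(14 - 23) = 9*(-9) = -81)
n = -208 (n = (-81 - 65) - 62 = -146 - 62 = -208)
(-150*163)*n = -150*163*(-208) = -24450*(-208) = 5085600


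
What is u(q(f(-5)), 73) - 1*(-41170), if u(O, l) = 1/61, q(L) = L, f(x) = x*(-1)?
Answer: 2511371/61 ≈ 41170.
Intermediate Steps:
f(x) = -x
u(O, l) = 1/61
u(q(f(-5)), 73) - 1*(-41170) = 1/61 - 1*(-41170) = 1/61 + 41170 = 2511371/61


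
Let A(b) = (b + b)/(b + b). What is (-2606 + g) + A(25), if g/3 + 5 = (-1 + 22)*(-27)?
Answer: -4321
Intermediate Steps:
g = -1716 (g = -15 + 3*((-1 + 22)*(-27)) = -15 + 3*(21*(-27)) = -15 + 3*(-567) = -15 - 1701 = -1716)
A(b) = 1 (A(b) = (2*b)/((2*b)) = (2*b)*(1/(2*b)) = 1)
(-2606 + g) + A(25) = (-2606 - 1716) + 1 = -4322 + 1 = -4321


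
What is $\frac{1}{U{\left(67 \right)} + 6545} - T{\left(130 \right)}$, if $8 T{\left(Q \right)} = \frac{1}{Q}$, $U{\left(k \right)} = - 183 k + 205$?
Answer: $- \frac{6551}{5731440} \approx -0.001143$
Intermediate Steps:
$U{\left(k \right)} = 205 - 183 k$
$T{\left(Q \right)} = \frac{1}{8 Q}$
$\frac{1}{U{\left(67 \right)} + 6545} - T{\left(130 \right)} = \frac{1}{\left(205 - 12261\right) + 6545} - \frac{1}{8 \cdot 130} = \frac{1}{\left(205 - 12261\right) + 6545} - \frac{1}{8} \cdot \frac{1}{130} = \frac{1}{-12056 + 6545} - \frac{1}{1040} = \frac{1}{-5511} - \frac{1}{1040} = - \frac{1}{5511} - \frac{1}{1040} = - \frac{6551}{5731440}$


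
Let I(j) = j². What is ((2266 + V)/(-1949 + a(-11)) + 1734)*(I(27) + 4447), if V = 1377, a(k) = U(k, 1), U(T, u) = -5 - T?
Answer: 17419926344/1943 ≈ 8.9655e+6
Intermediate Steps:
a(k) = -5 - k
((2266 + V)/(-1949 + a(-11)) + 1734)*(I(27) + 4447) = ((2266 + 1377)/(-1949 + (-5 - 1*(-11))) + 1734)*(27² + 4447) = (3643/(-1949 + (-5 + 11)) + 1734)*(729 + 4447) = (3643/(-1949 + 6) + 1734)*5176 = (3643/(-1943) + 1734)*5176 = (3643*(-1/1943) + 1734)*5176 = (-3643/1943 + 1734)*5176 = (3365519/1943)*5176 = 17419926344/1943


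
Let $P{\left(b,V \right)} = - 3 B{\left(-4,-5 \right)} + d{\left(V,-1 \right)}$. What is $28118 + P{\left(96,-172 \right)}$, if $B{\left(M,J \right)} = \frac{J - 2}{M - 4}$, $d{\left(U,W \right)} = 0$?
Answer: $\frac{224923}{8} \approx 28115.0$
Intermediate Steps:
$B{\left(M,J \right)} = \frac{-2 + J}{-4 + M}$
$P{\left(b,V \right)} = - \frac{21}{8}$ ($P{\left(b,V \right)} = - 3 \frac{-2 - 5}{-4 - 4} + 0 = - 3 \frac{1}{-8} \left(-7\right) + 0 = - 3 \left(\left(- \frac{1}{8}\right) \left(-7\right)\right) + 0 = \left(-3\right) \frac{7}{8} + 0 = - \frac{21}{8} + 0 = - \frac{21}{8}$)
$28118 + P{\left(96,-172 \right)} = 28118 - \frac{21}{8} = \frac{224923}{8}$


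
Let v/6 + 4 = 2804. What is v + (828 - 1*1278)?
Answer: 16350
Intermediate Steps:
v = 16800 (v = -24 + 6*2804 = -24 + 16824 = 16800)
v + (828 - 1*1278) = 16800 + (828 - 1*1278) = 16800 + (828 - 1278) = 16800 - 450 = 16350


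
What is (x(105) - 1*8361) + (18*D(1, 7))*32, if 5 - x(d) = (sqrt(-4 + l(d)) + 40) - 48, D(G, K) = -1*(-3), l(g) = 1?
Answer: -6620 - I*sqrt(3) ≈ -6620.0 - 1.732*I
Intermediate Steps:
D(G, K) = 3
x(d) = 13 - I*sqrt(3) (x(d) = 5 - ((sqrt(-4 + 1) + 40) - 48) = 5 - ((sqrt(-3) + 40) - 48) = 5 - ((I*sqrt(3) + 40) - 48) = 5 - ((40 + I*sqrt(3)) - 48) = 5 - (-8 + I*sqrt(3)) = 5 + (8 - I*sqrt(3)) = 13 - I*sqrt(3))
(x(105) - 1*8361) + (18*D(1, 7))*32 = ((13 - I*sqrt(3)) - 1*8361) + (18*3)*32 = ((13 - I*sqrt(3)) - 8361) + 54*32 = (-8348 - I*sqrt(3)) + 1728 = -6620 - I*sqrt(3)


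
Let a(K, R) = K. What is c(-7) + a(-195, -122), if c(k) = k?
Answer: -202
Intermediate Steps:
c(-7) + a(-195, -122) = -7 - 195 = -202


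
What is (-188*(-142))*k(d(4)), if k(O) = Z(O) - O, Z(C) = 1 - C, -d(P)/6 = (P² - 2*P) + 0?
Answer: 2589512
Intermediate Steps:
d(P) = -6*P² + 12*P (d(P) = -6*((P² - 2*P) + 0) = -6*(P² - 2*P) = -6*P² + 12*P)
k(O) = 1 - 2*O (k(O) = (1 - O) - O = 1 - 2*O)
(-188*(-142))*k(d(4)) = (-188*(-142))*(1 - 12*4*(2 - 1*4)) = 26696*(1 - 12*4*(2 - 4)) = 26696*(1 - 12*4*(-2)) = 26696*(1 - 2*(-48)) = 26696*(1 + 96) = 26696*97 = 2589512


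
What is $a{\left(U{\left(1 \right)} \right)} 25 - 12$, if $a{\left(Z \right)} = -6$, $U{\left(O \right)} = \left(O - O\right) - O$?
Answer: $-162$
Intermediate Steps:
$U{\left(O \right)} = - O$ ($U{\left(O \right)} = 0 - O = - O$)
$a{\left(U{\left(1 \right)} \right)} 25 - 12 = \left(-6\right) 25 - 12 = -150 - 12 = -162$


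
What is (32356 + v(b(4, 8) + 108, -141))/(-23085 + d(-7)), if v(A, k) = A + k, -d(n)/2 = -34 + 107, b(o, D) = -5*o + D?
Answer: -32311/23231 ≈ -1.3909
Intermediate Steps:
b(o, D) = D - 5*o
d(n) = -146 (d(n) = -2*(-34 + 107) = -2*73 = -146)
(32356 + v(b(4, 8) + 108, -141))/(-23085 + d(-7)) = (32356 + (((8 - 5*4) + 108) - 141))/(-23085 - 146) = (32356 + (((8 - 20) + 108) - 141))/(-23231) = (32356 + ((-12 + 108) - 141))*(-1/23231) = (32356 + (96 - 141))*(-1/23231) = (32356 - 45)*(-1/23231) = 32311*(-1/23231) = -32311/23231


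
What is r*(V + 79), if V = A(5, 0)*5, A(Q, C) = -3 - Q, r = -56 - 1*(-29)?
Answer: -1053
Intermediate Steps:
r = -27 (r = -56 + 29 = -27)
V = -40 (V = (-3 - 1*5)*5 = (-3 - 5)*5 = -8*5 = -40)
r*(V + 79) = -27*(-40 + 79) = -27*39 = -1053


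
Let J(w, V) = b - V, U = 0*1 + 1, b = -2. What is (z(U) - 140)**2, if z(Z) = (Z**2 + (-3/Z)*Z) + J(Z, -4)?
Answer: 19600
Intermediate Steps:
U = 1 (U = 0 + 1 = 1)
J(w, V) = -2 - V
z(Z) = -1 + Z**2 (z(Z) = (Z**2 + (-3/Z)*Z) + (-2 - 1*(-4)) = (Z**2 - 3) + (-2 + 4) = (-3 + Z**2) + 2 = -1 + Z**2)
(z(U) - 140)**2 = ((-1 + 1**2) - 140)**2 = ((-1 + 1) - 140)**2 = (0 - 140)**2 = (-140)**2 = 19600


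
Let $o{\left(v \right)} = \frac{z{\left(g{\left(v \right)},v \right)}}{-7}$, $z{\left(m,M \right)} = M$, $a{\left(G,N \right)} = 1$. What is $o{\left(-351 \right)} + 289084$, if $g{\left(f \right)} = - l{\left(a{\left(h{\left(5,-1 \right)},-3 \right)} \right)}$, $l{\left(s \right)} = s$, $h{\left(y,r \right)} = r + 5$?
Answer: $\frac{2023939}{7} \approx 2.8913 \cdot 10^{5}$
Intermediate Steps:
$h{\left(y,r \right)} = 5 + r$
$g{\left(f \right)} = -1$ ($g{\left(f \right)} = \left(-1\right) 1 = -1$)
$o{\left(v \right)} = - \frac{v}{7}$ ($o{\left(v \right)} = \frac{v}{-7} = v \left(- \frac{1}{7}\right) = - \frac{v}{7}$)
$o{\left(-351 \right)} + 289084 = \left(- \frac{1}{7}\right) \left(-351\right) + 289084 = \frac{351}{7} + 289084 = \frac{2023939}{7}$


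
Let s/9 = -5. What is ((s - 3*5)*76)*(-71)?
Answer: 323760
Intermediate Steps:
s = -45 (s = 9*(-5) = -45)
((s - 3*5)*76)*(-71) = ((-45 - 3*5)*76)*(-71) = ((-45 - 15)*76)*(-71) = -60*76*(-71) = -4560*(-71) = 323760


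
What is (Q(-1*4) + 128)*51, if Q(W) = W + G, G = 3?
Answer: 6477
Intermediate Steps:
Q(W) = 3 + W (Q(W) = W + 3 = 3 + W)
(Q(-1*4) + 128)*51 = ((3 - 1*4) + 128)*51 = ((3 - 4) + 128)*51 = (-1 + 128)*51 = 127*51 = 6477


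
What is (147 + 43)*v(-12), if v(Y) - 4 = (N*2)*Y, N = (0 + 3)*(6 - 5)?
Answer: -12920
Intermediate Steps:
N = 3 (N = 3*1 = 3)
v(Y) = 4 + 6*Y (v(Y) = 4 + (3*2)*Y = 4 + 6*Y)
(147 + 43)*v(-12) = (147 + 43)*(4 + 6*(-12)) = 190*(4 - 72) = 190*(-68) = -12920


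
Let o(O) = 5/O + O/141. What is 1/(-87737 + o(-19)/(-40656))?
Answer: -54458712/4778044014211 ≈ -1.1398e-5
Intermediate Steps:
o(O) = 5/O + O/141 (o(O) = 5/O + O*(1/141) = 5/O + O/141)
1/(-87737 + o(-19)/(-40656)) = 1/(-87737 + (5/(-19) + (1/141)*(-19))/(-40656)) = 1/(-87737 + (5*(-1/19) - 19/141)*(-1/40656)) = 1/(-87737 + (-5/19 - 19/141)*(-1/40656)) = 1/(-87737 - 1066/2679*(-1/40656)) = 1/(-87737 + 533/54458712) = 1/(-4778044014211/54458712) = -54458712/4778044014211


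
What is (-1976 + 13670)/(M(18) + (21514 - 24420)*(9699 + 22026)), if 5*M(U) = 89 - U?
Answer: -58470/460964179 ≈ -0.00012684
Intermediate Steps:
M(U) = 89/5 - U/5 (M(U) = (89 - U)/5 = 89/5 - U/5)
(-1976 + 13670)/(M(18) + (21514 - 24420)*(9699 + 22026)) = (-1976 + 13670)/((89/5 - ⅕*18) + (21514 - 24420)*(9699 + 22026)) = 11694/((89/5 - 18/5) - 2906*31725) = 11694/(71/5 - 92192850) = 11694/(-460964179/5) = 11694*(-5/460964179) = -58470/460964179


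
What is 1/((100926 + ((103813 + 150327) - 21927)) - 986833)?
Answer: -1/653694 ≈ -1.5298e-6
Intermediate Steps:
1/((100926 + ((103813 + 150327) - 21927)) - 986833) = 1/((100926 + (254140 - 21927)) - 986833) = 1/((100926 + 232213) - 986833) = 1/(333139 - 986833) = 1/(-653694) = -1/653694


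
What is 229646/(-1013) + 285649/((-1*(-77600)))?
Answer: -17531167163/78608800 ≈ -223.02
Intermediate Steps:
229646/(-1013) + 285649/((-1*(-77600))) = 229646*(-1/1013) + 285649/77600 = -229646/1013 + 285649*(1/77600) = -229646/1013 + 285649/77600 = -17531167163/78608800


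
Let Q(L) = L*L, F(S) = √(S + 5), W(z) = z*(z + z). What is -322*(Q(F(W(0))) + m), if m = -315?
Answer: 99820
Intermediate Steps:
W(z) = 2*z² (W(z) = z*(2*z) = 2*z²)
F(S) = √(5 + S)
Q(L) = L²
-322*(Q(F(W(0))) + m) = -322*((√(5 + 2*0²))² - 315) = -322*((√(5 + 2*0))² - 315) = -322*((√(5 + 0))² - 315) = -322*((√5)² - 315) = -322*(5 - 315) = -322*(-310) = 99820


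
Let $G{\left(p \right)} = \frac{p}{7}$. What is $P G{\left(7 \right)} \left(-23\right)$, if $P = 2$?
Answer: $-46$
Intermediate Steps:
$G{\left(p \right)} = \frac{p}{7}$ ($G{\left(p \right)} = p \frac{1}{7} = \frac{p}{7}$)
$P G{\left(7 \right)} \left(-23\right) = 2 \cdot \frac{1}{7} \cdot 7 \left(-23\right) = 2 \cdot 1 \left(-23\right) = 2 \left(-23\right) = -46$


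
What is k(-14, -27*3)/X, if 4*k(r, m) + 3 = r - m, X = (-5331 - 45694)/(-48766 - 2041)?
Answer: 812912/51025 ≈ 15.932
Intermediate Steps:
X = 51025/50807 (X = -51025/(-50807) = -51025*(-1/50807) = 51025/50807 ≈ 1.0043)
k(r, m) = -¾ - m/4 + r/4 (k(r, m) = -¾ + (r - m)/4 = -¾ + (-m/4 + r/4) = -¾ - m/4 + r/4)
k(-14, -27*3)/X = (-¾ - (-27)*3/4 + (¼)*(-14))/(51025/50807) = (-¾ - ¼*(-81) - 7/2)*(50807/51025) = (-¾ + 81/4 - 7/2)*(50807/51025) = 16*(50807/51025) = 812912/51025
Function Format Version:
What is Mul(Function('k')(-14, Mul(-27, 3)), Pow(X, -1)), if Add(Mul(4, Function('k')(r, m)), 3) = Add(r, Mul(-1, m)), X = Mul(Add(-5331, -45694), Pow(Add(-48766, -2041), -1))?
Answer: Rational(812912, 51025) ≈ 15.932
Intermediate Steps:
X = Rational(51025, 50807) (X = Mul(-51025, Pow(-50807, -1)) = Mul(-51025, Rational(-1, 50807)) = Rational(51025, 50807) ≈ 1.0043)
Function('k')(r, m) = Add(Rational(-3, 4), Mul(Rational(-1, 4), m), Mul(Rational(1, 4), r)) (Function('k')(r, m) = Add(Rational(-3, 4), Mul(Rational(1, 4), Add(r, Mul(-1, m)))) = Add(Rational(-3, 4), Add(Mul(Rational(-1, 4), m), Mul(Rational(1, 4), r))) = Add(Rational(-3, 4), Mul(Rational(-1, 4), m), Mul(Rational(1, 4), r)))
Mul(Function('k')(-14, Mul(-27, 3)), Pow(X, -1)) = Mul(Add(Rational(-3, 4), Mul(Rational(-1, 4), Mul(-27, 3)), Mul(Rational(1, 4), -14)), Pow(Rational(51025, 50807), -1)) = Mul(Add(Rational(-3, 4), Mul(Rational(-1, 4), -81), Rational(-7, 2)), Rational(50807, 51025)) = Mul(Add(Rational(-3, 4), Rational(81, 4), Rational(-7, 2)), Rational(50807, 51025)) = Mul(16, Rational(50807, 51025)) = Rational(812912, 51025)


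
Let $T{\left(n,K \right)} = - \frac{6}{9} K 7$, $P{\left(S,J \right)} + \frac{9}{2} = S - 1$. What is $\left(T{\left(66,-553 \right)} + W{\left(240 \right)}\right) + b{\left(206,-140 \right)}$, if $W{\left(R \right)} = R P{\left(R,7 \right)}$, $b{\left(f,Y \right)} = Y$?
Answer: $\frac{176162}{3} \approx 58721.0$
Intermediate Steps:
$P{\left(S,J \right)} = - \frac{11}{2} + S$ ($P{\left(S,J \right)} = - \frac{9}{2} + \left(S - 1\right) = - \frac{9}{2} + \left(-1 + S\right) = - \frac{11}{2} + S$)
$W{\left(R \right)} = R \left(- \frac{11}{2} + R\right)$
$T{\left(n,K \right)} = - \frac{14 K}{3}$ ($T{\left(n,K \right)} = \left(-6\right) \frac{1}{9} K 7 = - \frac{2 K}{3} \cdot 7 = - \frac{14 K}{3}$)
$\left(T{\left(66,-553 \right)} + W{\left(240 \right)}\right) + b{\left(206,-140 \right)} = \left(\left(- \frac{14}{3}\right) \left(-553\right) + \frac{1}{2} \cdot 240 \left(-11 + 2 \cdot 240\right)\right) - 140 = \left(\frac{7742}{3} + \frac{1}{2} \cdot 240 \left(-11 + 480\right)\right) - 140 = \left(\frac{7742}{3} + \frac{1}{2} \cdot 240 \cdot 469\right) - 140 = \left(\frac{7742}{3} + 56280\right) - 140 = \frac{176582}{3} - 140 = \frac{176162}{3}$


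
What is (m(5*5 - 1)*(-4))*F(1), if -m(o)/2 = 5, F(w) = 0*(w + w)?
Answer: 0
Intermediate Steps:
F(w) = 0 (F(w) = 0*(2*w) = 0)
m(o) = -10 (m(o) = -2*5 = -10)
(m(5*5 - 1)*(-4))*F(1) = -10*(-4)*0 = 40*0 = 0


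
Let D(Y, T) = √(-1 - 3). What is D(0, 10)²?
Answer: -4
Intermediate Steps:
D(Y, T) = 2*I (D(Y, T) = √(-4) = 2*I)
D(0, 10)² = (2*I)² = -4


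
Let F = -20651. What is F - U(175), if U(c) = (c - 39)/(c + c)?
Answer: -3613993/175 ≈ -20651.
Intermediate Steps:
U(c) = (-39 + c)/(2*c) (U(c) = (-39 + c)/((2*c)) = (-39 + c)*(1/(2*c)) = (-39 + c)/(2*c))
F - U(175) = -20651 - (-39 + 175)/(2*175) = -20651 - 136/(2*175) = -20651 - 1*68/175 = -20651 - 68/175 = -3613993/175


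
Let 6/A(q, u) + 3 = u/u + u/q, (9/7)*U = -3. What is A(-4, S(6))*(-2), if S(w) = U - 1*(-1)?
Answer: 36/5 ≈ 7.2000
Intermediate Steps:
U = -7/3 (U = (7/9)*(-3) = -7/3 ≈ -2.3333)
S(w) = -4/3 (S(w) = -7/3 - 1*(-1) = -7/3 + 1 = -4/3)
A(q, u) = 6/(-2 + u/q) (A(q, u) = 6/(-3 + (u/u + u/q)) = 6/(-3 + (1 + u/q)) = 6/(-2 + u/q))
A(-4, S(6))*(-2) = -6*(-4)/(-1*(-4/3) + 2*(-4))*(-2) = -6*(-4)/(4/3 - 8)*(-2) = -6*(-4)/(-20/3)*(-2) = -6*(-4)*(-3/20)*(-2) = -18/5*(-2) = 36/5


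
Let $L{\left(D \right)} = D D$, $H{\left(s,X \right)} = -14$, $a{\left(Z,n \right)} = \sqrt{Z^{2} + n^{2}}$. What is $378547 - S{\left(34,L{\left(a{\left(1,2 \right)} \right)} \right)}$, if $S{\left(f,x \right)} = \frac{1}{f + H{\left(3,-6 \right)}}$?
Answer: $\frac{7570939}{20} \approx 3.7855 \cdot 10^{5}$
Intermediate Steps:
$L{\left(D \right)} = D^{2}$
$S{\left(f,x \right)} = \frac{1}{-14 + f}$ ($S{\left(f,x \right)} = \frac{1}{f - 14} = \frac{1}{-14 + f}$)
$378547 - S{\left(34,L{\left(a{\left(1,2 \right)} \right)} \right)} = 378547 - \frac{1}{-14 + 34} = 378547 - \frac{1}{20} = \frac{7570939}{20}$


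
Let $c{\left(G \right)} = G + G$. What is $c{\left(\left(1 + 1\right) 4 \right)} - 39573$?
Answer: $-39557$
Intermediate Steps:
$c{\left(G \right)} = 2 G$
$c{\left(\left(1 + 1\right) 4 \right)} - 39573 = 2 \left(1 + 1\right) 4 - 39573 = 2 \cdot 2 \cdot 4 - 39573 = 2 \cdot 8 - 39573 = 16 - 39573 = -39557$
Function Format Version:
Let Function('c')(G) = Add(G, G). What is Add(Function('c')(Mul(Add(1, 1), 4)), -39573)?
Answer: -39557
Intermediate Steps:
Function('c')(G) = Mul(2, G)
Add(Function('c')(Mul(Add(1, 1), 4)), -39573) = Add(Mul(2, Mul(Add(1, 1), 4)), -39573) = Add(Mul(2, Mul(2, 4)), -39573) = Add(Mul(2, 8), -39573) = Add(16, -39573) = -39557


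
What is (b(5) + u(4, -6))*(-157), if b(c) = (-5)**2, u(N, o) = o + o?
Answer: -2041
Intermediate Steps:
u(N, o) = 2*o
b(c) = 25
(b(5) + u(4, -6))*(-157) = (25 + 2*(-6))*(-157) = (25 - 12)*(-157) = 13*(-157) = -2041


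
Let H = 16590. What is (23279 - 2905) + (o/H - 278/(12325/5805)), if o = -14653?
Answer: 165558162407/8178870 ≈ 20242.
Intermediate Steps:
(23279 - 2905) + (o/H - 278/(12325/5805)) = (23279 - 2905) + (-14653/16590 - 278/(12325/5805)) = 20374 + (-14653*1/16590 - 278/(12325*(1/5805))) = 20374 + (-14653/16590 - 278/2465/1161) = 20374 + (-14653/16590 - 278*1161/2465) = 20374 + (-14653/16590 - 322758/2465) = 20374 - 1078134973/8178870 = 165558162407/8178870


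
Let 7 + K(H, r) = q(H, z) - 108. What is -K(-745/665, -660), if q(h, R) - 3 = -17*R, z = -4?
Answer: 44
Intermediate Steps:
q(h, R) = 3 - 17*R
K(H, r) = -44 (K(H, r) = -7 + ((3 - 17*(-4)) - 108) = -7 + ((3 + 68) - 108) = -7 + (71 - 108) = -7 - 37 = -44)
-K(-745/665, -660) = -1*(-44) = 44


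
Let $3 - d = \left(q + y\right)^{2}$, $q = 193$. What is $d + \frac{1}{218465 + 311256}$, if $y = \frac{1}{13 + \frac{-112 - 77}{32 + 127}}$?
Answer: $- \frac{7738494390677497}{207584946596} \approx -37279.0$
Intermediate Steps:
$y = \frac{53}{626}$ ($y = \frac{1}{13 - \frac{189}{159}} = \frac{1}{13 - \frac{63}{53}} = \frac{1}{\frac{626}{53}} = \frac{53}{626} \approx 0.084665$)
$d = - \frac{14608623013}{391876}$ ($d = 3 - \left(193 + \frac{53}{626}\right)^{2} = 3 - \left(\frac{120871}{626}\right)^{2} = 3 - \frac{14609798641}{391876} = - \frac{14608623013}{391876} \approx -37279.0$)
$d + \frac{1}{218465 + 311256} = - \frac{14608623013}{391876} + \frac{1}{218465 + 311256} = - \frac{14608623013}{391876} + \frac{1}{529721} = - \frac{7738494390677497}{207584946596}$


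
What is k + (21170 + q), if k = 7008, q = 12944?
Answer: 41122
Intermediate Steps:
k + (21170 + q) = 7008 + (21170 + 12944) = 7008 + 34114 = 41122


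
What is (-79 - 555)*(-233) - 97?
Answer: 147625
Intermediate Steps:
(-79 - 555)*(-233) - 97 = -634*(-233) - 97 = 147722 - 97 = 147625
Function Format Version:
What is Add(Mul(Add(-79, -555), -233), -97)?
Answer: 147625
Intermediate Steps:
Add(Mul(Add(-79, -555), -233), -97) = Add(Mul(-634, -233), -97) = Add(147722, -97) = 147625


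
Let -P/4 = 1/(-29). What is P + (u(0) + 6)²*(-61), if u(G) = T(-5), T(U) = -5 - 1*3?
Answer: -7072/29 ≈ -243.86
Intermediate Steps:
T(U) = -8 (T(U) = -5 - 3 = -8)
u(G) = -8
P = 4/29 (P = -4/(-29) = -4*(-1/29) = 4/29 ≈ 0.13793)
P + (u(0) + 6)²*(-61) = 4/29 + (-8 + 6)²*(-61) = 4/29 + (-2)²*(-61) = 4/29 + 4*(-61) = 4/29 - 244 = -7072/29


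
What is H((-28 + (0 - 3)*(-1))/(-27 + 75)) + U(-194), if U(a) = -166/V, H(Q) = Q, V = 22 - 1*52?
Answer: 401/80 ≈ 5.0125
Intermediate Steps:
V = -30 (V = 22 - 52 = -30)
U(a) = 83/15 (U(a) = -166/(-30) = -166*(-1/30) = 83/15)
H((-28 + (0 - 3)*(-1))/(-27 + 75)) + U(-194) = (-28 + (0 - 3)*(-1))/(-27 + 75) + 83/15 = (-28 - 3*(-1))/48 + 83/15 = (-28 + 3)*(1/48) + 83/15 = -25*1/48 + 83/15 = -25/48 + 83/15 = 401/80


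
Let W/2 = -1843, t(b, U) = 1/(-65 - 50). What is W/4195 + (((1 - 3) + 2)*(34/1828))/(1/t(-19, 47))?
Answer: -3686/4195 ≈ -0.87866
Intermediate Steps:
t(b, U) = -1/115 (t(b, U) = 1/(-115) = -1/115)
W = -3686 (W = 2*(-1843) = -3686)
W/4195 + (((1 - 3) + 2)*(34/1828))/(1/t(-19, 47)) = -3686/4195 + (((1 - 3) + 2)*(34/1828))/(1/(-1/115)) = -3686*1/4195 + ((-2 + 2)*(34*(1/1828)))/(-115) = -3686/4195 + (0*(17/914))*(-1/115) = -3686/4195 + 0*(-1/115) = -3686/4195 + 0 = -3686/4195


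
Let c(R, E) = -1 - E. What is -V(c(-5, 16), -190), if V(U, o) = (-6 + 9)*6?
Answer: -18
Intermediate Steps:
V(U, o) = 18 (V(U, o) = 3*6 = 18)
-V(c(-5, 16), -190) = -1*18 = -18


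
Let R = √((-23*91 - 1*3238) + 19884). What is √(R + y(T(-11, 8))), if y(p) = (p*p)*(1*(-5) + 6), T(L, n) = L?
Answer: √(121 + 21*√33) ≈ 15.545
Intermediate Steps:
y(p) = p² (y(p) = p²*(-5 + 6) = p²*1 = p²)
R = 21*√33 (R = √((-2093 - 3238) + 19884) = √(-5331 + 19884) = √14553 = 21*√33 ≈ 120.64)
√(R + y(T(-11, 8))) = √(21*√33 + (-11)²) = √(21*√33 + 121) = √(121 + 21*√33)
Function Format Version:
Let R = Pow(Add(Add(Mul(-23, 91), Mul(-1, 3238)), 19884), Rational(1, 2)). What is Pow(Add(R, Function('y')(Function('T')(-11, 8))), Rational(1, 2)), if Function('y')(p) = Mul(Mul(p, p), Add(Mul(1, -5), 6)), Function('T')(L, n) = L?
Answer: Pow(Add(121, Mul(21, Pow(33, Rational(1, 2)))), Rational(1, 2)) ≈ 15.545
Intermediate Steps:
Function('y')(p) = Pow(p, 2) (Function('y')(p) = Mul(Pow(p, 2), Add(-5, 6)) = Mul(Pow(p, 2), 1) = Pow(p, 2))
R = Mul(21, Pow(33, Rational(1, 2))) (R = Pow(Add(Add(-2093, -3238), 19884), Rational(1, 2)) = Pow(Add(-5331, 19884), Rational(1, 2)) = Pow(14553, Rational(1, 2)) = Mul(21, Pow(33, Rational(1, 2))) ≈ 120.64)
Pow(Add(R, Function('y')(Function('T')(-11, 8))), Rational(1, 2)) = Pow(Add(Mul(21, Pow(33, Rational(1, 2))), Pow(-11, 2)), Rational(1, 2)) = Pow(Add(Mul(21, Pow(33, Rational(1, 2))), 121), Rational(1, 2)) = Pow(Add(121, Mul(21, Pow(33, Rational(1, 2)))), Rational(1, 2))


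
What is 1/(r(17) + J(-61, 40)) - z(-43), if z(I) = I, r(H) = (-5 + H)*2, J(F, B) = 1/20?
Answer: 20703/481 ≈ 43.042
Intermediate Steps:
J(F, B) = 1/20
r(H) = -10 + 2*H
1/(r(17) + J(-61, 40)) - z(-43) = 1/((-10 + 2*17) + 1/20) - 1*(-43) = 1/((-10 + 34) + 1/20) + 43 = 1/(24 + 1/20) + 43 = 1/(481/20) + 43 = 20/481 + 43 = 20703/481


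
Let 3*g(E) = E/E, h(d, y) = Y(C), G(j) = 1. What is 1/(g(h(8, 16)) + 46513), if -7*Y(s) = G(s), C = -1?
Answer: 3/139540 ≈ 2.1499e-5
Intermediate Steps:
Y(s) = -1/7 (Y(s) = -1/7*1 = -1/7)
h(d, y) = -1/7
g(E) = 1/3 (g(E) = (E/E)/3 = (1/3)*1 = 1/3)
1/(g(h(8, 16)) + 46513) = 1/(1/3 + 46513) = 1/(139540/3) = 3/139540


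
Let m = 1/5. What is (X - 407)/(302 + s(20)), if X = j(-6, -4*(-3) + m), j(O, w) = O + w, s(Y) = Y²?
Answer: -334/585 ≈ -0.57094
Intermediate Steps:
m = ⅕ ≈ 0.20000
X = 31/5 (X = -6 + (-4*(-3) + ⅕) = -6 + (12 + ⅕) = -6 + 61/5 = 31/5 ≈ 6.2000)
(X - 407)/(302 + s(20)) = (31/5 - 407)/(302 + 20²) = -2004/(5*(302 + 400)) = -2004/5/702 = -2004/5*1/702 = -334/585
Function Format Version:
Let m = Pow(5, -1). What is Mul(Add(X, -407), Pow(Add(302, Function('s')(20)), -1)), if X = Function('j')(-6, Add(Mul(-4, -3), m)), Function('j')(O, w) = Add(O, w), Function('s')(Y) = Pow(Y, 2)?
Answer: Rational(-334, 585) ≈ -0.57094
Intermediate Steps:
m = Rational(1, 5) ≈ 0.20000
X = Rational(31, 5) (X = Add(-6, Add(Mul(-4, -3), Rational(1, 5))) = Add(-6, Add(12, Rational(1, 5))) = Add(-6, Rational(61, 5)) = Rational(31, 5) ≈ 6.2000)
Mul(Add(X, -407), Pow(Add(302, Function('s')(20)), -1)) = Mul(Add(Rational(31, 5), -407), Pow(Add(302, Pow(20, 2)), -1)) = Mul(Rational(-2004, 5), Pow(Add(302, 400), -1)) = Mul(Rational(-2004, 5), Pow(702, -1)) = Mul(Rational(-2004, 5), Rational(1, 702)) = Rational(-334, 585)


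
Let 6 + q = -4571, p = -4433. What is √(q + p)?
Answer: I*√9010 ≈ 94.921*I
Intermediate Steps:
q = -4577 (q = -6 - 4571 = -4577)
√(q + p) = √(-4577 - 4433) = √(-9010) = I*√9010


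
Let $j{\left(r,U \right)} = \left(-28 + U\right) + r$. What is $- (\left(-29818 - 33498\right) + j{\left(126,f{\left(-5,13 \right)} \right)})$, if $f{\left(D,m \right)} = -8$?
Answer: $63226$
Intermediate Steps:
$j{\left(r,U \right)} = -28 + U + r$
$- (\left(-29818 - 33498\right) + j{\left(126,f{\left(-5,13 \right)} \right)}) = - (\left(-29818 - 33498\right) - -90) = - (-63316 + 90) = \left(-1\right) \left(-63226\right) = 63226$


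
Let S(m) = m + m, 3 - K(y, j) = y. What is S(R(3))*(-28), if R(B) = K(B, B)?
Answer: 0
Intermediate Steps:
K(y, j) = 3 - y
R(B) = 3 - B
S(m) = 2*m
S(R(3))*(-28) = (2*(3 - 1*3))*(-28) = (2*(3 - 3))*(-28) = (2*0)*(-28) = 0*(-28) = 0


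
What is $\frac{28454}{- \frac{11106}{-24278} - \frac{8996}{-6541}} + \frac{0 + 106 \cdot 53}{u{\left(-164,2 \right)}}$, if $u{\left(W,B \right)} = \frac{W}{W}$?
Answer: $\frac{3076839014652}{145524617} \approx 21143.0$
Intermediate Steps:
$u{\left(W,B \right)} = 1$
$\frac{28454}{- \frac{11106}{-24278} - \frac{8996}{-6541}} + \frac{0 + 106 \cdot 53}{u{\left(-164,2 \right)}} = \frac{28454}{- \frac{11106}{-24278} - \frac{8996}{-6541}} + \frac{0 + 106 \cdot 53}{1} = \frac{28454}{\left(-11106\right) \left(- \frac{1}{24278}\right) - - \frac{8996}{6541}} + \left(0 + 5618\right) 1 = \frac{28454}{\frac{5553}{12139} + \frac{8996}{6541}} + 5618 \cdot 1 = \frac{28454}{\frac{145524617}{79401199}} + 5618 = 28454 \cdot \frac{79401199}{145524617} + 5618 = \frac{2259281716346}{145524617} + 5618 = \frac{3076839014652}{145524617}$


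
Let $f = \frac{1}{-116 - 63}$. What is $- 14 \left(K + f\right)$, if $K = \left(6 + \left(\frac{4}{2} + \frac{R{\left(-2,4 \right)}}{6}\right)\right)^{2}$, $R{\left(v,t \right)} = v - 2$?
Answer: $- \frac{1212778}{1611} \approx -752.81$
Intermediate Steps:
$R{\left(v,t \right)} = -2 + v$
$f = - \frac{1}{179}$ ($f = \frac{1}{-179} = - \frac{1}{179} \approx -0.0055866$)
$K = \frac{484}{9}$ ($K = \left(6 + \left(\frac{4}{2} + \frac{-2 - 2}{6}\right)\right)^{2} = \left(6 + \left(4 \cdot \frac{1}{2} - \frac{2}{3}\right)\right)^{2} = \left(6 + \left(2 - \frac{2}{3}\right)\right)^{2} = \left(6 + \frac{4}{3}\right)^{2} = \left(\frac{22}{3}\right)^{2} = \frac{484}{9} \approx 53.778$)
$- 14 \left(K + f\right) = - 14 \left(\frac{484}{9} - \frac{1}{179}\right) = \left(-14\right) \frac{86627}{1611} = - \frac{1212778}{1611}$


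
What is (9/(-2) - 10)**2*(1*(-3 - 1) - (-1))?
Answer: -2523/4 ≈ -630.75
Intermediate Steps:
(9/(-2) - 10)**2*(1*(-3 - 1) - (-1)) = (9*(-1/2) - 10)**2*(1*(-4) - 1*(-1)) = (-9/2 - 10)**2*(-4 + 1) = (-29/2)**2*(-3) = (841/4)*(-3) = -2523/4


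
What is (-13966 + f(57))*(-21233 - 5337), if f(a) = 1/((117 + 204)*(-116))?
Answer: 6908704524445/18618 ≈ 3.7108e+8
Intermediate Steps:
f(a) = -1/37236 (f(a) = -1/116/321 = (1/321)*(-1/116) = -1/37236)
(-13966 + f(57))*(-21233 - 5337) = (-13966 - 1/37236)*(-21233 - 5337) = -520037977/37236*(-26570) = 6908704524445/18618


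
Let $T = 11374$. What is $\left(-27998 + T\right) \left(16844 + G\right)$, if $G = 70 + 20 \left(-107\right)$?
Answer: $-245602976$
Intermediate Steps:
$G = -2070$ ($G = 70 - 2140 = -2070$)
$\left(-27998 + T\right) \left(16844 + G\right) = \left(-27998 + 11374\right) \left(16844 - 2070\right) = \left(-16624\right) 14774 = -245602976$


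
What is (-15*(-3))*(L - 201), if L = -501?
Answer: -31590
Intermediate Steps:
(-15*(-3))*(L - 201) = (-15*(-3))*(-501 - 201) = 45*(-702) = -31590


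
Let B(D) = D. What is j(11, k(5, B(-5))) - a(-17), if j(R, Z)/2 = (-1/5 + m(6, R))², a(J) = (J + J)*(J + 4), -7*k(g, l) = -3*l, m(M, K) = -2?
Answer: -10808/25 ≈ -432.32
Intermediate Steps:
k(g, l) = 3*l/7 (k(g, l) = -(-3)*l/7 = 3*l/7)
a(J) = 2*J*(4 + J) (a(J) = (2*J)*(4 + J) = 2*J*(4 + J))
j(R, Z) = 242/25 (j(R, Z) = 2*(-1/5 - 2)² = 2*(-1*⅕ - 2)² = 2*(-⅕ - 2)² = 2*(-11/5)² = 2*(121/25) = 242/25)
j(11, k(5, B(-5))) - a(-17) = 242/25 - 2*(-17)*(4 - 17) = 242/25 - 2*(-17)*(-13) = 242/25 - 1*442 = 242/25 - 442 = -10808/25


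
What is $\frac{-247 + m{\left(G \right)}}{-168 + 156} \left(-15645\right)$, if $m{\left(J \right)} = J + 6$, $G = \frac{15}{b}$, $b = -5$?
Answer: $-318115$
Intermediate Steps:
$G = -3$ ($G = \frac{15}{-5} = 15 \left(- \frac{1}{5}\right) = -3$)
$m{\left(J \right)} = 6 + J$
$\frac{-247 + m{\left(G \right)}}{-168 + 156} \left(-15645\right) = \frac{-247 + \left(6 - 3\right)}{-168 + 156} \left(-15645\right) = \frac{-247 + 3}{-12} \left(-15645\right) = \left(-244\right) \left(- \frac{1}{12}\right) \left(-15645\right) = \frac{61}{3} \left(-15645\right) = -318115$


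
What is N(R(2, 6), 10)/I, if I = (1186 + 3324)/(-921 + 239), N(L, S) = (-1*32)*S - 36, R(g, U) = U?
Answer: 11036/205 ≈ 53.834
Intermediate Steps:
N(L, S) = -36 - 32*S (N(L, S) = -32*S - 36 = -36 - 32*S)
I = -205/31 (I = 4510/(-682) = 4510*(-1/682) = -205/31 ≈ -6.6129)
N(R(2, 6), 10)/I = (-36 - 32*10)/(-205/31) = (-36 - 320)*(-31/205) = -356*(-31/205) = 11036/205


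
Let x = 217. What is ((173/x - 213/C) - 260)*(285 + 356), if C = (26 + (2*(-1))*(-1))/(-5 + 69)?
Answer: -103774695/217 ≈ -4.7822e+5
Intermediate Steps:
C = 7/16 (C = (26 - 2*(-1))/64 = (26 + 2)*(1/64) = 28*(1/64) = 7/16 ≈ 0.43750)
((173/x - 213/C) - 260)*(285 + 356) = ((173/217 - 213/7/16) - 260)*(285 + 356) = ((173*(1/217) - 213*16/7) - 260)*641 = ((173/217 - 3408/7) - 260)*641 = (-105475/217 - 260)*641 = -161895/217*641 = -103774695/217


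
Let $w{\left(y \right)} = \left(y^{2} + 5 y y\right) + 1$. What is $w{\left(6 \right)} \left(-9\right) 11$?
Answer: $-21483$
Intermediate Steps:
$w{\left(y \right)} = 1 + 6 y^{2}$ ($w{\left(y \right)} = \left(y^{2} + 5 y^{2}\right) + 1 = 6 y^{2} + 1 = 1 + 6 y^{2}$)
$w{\left(6 \right)} \left(-9\right) 11 = \left(1 + 6 \cdot 6^{2}\right) \left(-9\right) 11 = \left(1 + 6 \cdot 36\right) \left(-9\right) 11 = \left(1 + 216\right) \left(-9\right) 11 = 217 \left(-9\right) 11 = \left(-1953\right) 11 = -21483$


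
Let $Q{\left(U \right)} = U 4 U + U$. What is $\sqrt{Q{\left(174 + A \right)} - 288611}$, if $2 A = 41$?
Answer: $\frac{i \sqrt{548382}}{2} \approx 370.26 i$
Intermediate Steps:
$A = \frac{41}{2}$ ($A = \frac{1}{2} \cdot 41 = \frac{41}{2} \approx 20.5$)
$Q{\left(U \right)} = U + 4 U^{2}$ ($Q{\left(U \right)} = 4 U U + U = 4 U^{2} + U = U + 4 U^{2}$)
$\sqrt{Q{\left(174 + A \right)} - 288611} = \sqrt{\left(174 + \frac{41}{2}\right) \left(1 + 4 \left(174 + \frac{41}{2}\right)\right) - 288611} = \sqrt{\frac{389 \left(1 + 4 \cdot \frac{389}{2}\right)}{2} - 288611} = \sqrt{\frac{389 \left(1 + 778\right)}{2} - 288611} = \sqrt{\frac{389}{2} \cdot 779 - 288611} = \sqrt{\frac{303031}{2} - 288611} = \sqrt{- \frac{274191}{2}} = \frac{i \sqrt{548382}}{2}$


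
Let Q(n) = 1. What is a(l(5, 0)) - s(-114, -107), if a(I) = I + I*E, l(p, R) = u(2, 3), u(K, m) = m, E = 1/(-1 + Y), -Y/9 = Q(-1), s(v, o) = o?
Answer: 1097/10 ≈ 109.70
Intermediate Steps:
Y = -9 (Y = -9*1 = -9)
E = -⅒ (E = 1/(-1 - 9) = 1/(-10) = -⅒ ≈ -0.10000)
l(p, R) = 3
a(I) = 9*I/10 (a(I) = I + I*(-⅒) = I - I/10 = 9*I/10)
a(l(5, 0)) - s(-114, -107) = (9/10)*3 - 1*(-107) = 27/10 + 107 = 1097/10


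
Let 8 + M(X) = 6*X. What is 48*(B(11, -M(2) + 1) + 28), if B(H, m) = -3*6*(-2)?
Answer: 3072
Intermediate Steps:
M(X) = -8 + 6*X
B(H, m) = 36 (B(H, m) = -18*(-2) = 36)
48*(B(11, -M(2) + 1) + 28) = 48*(36 + 28) = 48*64 = 3072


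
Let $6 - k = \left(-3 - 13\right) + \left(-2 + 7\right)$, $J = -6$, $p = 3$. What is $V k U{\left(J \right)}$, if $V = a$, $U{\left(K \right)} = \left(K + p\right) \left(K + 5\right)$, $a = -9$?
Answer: $-459$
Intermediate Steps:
$U{\left(K \right)} = \left(3 + K\right) \left(5 + K\right)$ ($U{\left(K \right)} = \left(K + 3\right) \left(K + 5\right) = \left(3 + K\right) \left(5 + K\right)$)
$V = -9$
$k = 17$ ($k = 6 - \left(\left(-3 - 13\right) + \left(-2 + 7\right)\right) = 6 - \left(-16 + 5\right) = 6 - -11 = 6 + 11 = 17$)
$V k U{\left(J \right)} = \left(-9\right) 17 \left(15 + \left(-6\right)^{2} + 8 \left(-6\right)\right) = - 153 \left(15 + 36 - 48\right) = \left(-153\right) 3 = -459$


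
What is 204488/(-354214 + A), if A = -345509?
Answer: -204488/699723 ≈ -0.29224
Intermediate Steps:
204488/(-354214 + A) = 204488/(-354214 - 345509) = 204488/(-699723) = 204488*(-1/699723) = -204488/699723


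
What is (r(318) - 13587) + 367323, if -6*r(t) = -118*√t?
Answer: 353736 + 59*√318/3 ≈ 3.5409e+5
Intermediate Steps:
r(t) = 59*√t/3 (r(t) = -(-59)*√t/3 = 59*√t/3)
(r(318) - 13587) + 367323 = (59*√318/3 - 13587) + 367323 = (-13587 + 59*√318/3) + 367323 = 353736 + 59*√318/3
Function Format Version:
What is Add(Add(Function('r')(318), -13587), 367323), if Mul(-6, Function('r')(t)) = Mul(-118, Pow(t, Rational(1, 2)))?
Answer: Add(353736, Mul(Rational(59, 3), Pow(318, Rational(1, 2)))) ≈ 3.5409e+5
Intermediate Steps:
Function('r')(t) = Mul(Rational(59, 3), Pow(t, Rational(1, 2))) (Function('r')(t) = Mul(Rational(-1, 6), Mul(-118, Pow(t, Rational(1, 2)))) = Mul(Rational(59, 3), Pow(t, Rational(1, 2))))
Add(Add(Function('r')(318), -13587), 367323) = Add(Add(Mul(Rational(59, 3), Pow(318, Rational(1, 2))), -13587), 367323) = Add(Add(-13587, Mul(Rational(59, 3), Pow(318, Rational(1, 2)))), 367323) = Add(353736, Mul(Rational(59, 3), Pow(318, Rational(1, 2))))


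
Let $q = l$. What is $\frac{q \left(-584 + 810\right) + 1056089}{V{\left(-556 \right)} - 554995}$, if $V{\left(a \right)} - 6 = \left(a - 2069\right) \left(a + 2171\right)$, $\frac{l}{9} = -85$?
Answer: $- \frac{883199}{4794364} \approx -0.18422$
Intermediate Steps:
$l = -765$ ($l = 9 \left(-85\right) = -765$)
$V{\left(a \right)} = 6 + \left(-2069 + a\right) \left(2171 + a\right)$ ($V{\left(a \right)} = 6 + \left(a - 2069\right) \left(a + 2171\right) = 6 + \left(-2069 + a\right) \left(2171 + a\right)$)
$q = -765$
$\frac{q \left(-584 + 810\right) + 1056089}{V{\left(-556 \right)} - 554995} = \frac{- 765 \left(-584 + 810\right) + 1056089}{\left(-4491793 + \left(-556\right)^{2} + 102 \left(-556\right)\right) - 554995} = \frac{\left(-765\right) 226 + 1056089}{\left(-4491793 + 309136 - 56712\right) - 554995} = \frac{-172890 + 1056089}{-4239369 - 554995} = \frac{883199}{-4794364} = 883199 \left(- \frac{1}{4794364}\right) = - \frac{883199}{4794364}$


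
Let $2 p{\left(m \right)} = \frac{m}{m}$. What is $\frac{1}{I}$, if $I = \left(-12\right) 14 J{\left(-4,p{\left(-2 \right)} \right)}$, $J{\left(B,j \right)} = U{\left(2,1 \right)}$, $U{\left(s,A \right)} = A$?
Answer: $- \frac{1}{168} \approx -0.0059524$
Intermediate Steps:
$p{\left(m \right)} = \frac{1}{2}$ ($p{\left(m \right)} = \frac{m \frac{1}{m}}{2} = \frac{1}{2} \cdot 1 = \frac{1}{2}$)
$J{\left(B,j \right)} = 1$
$I = -168$ ($I = \left(-12\right) 14 \cdot 1 = \left(-168\right) 1 = -168$)
$\frac{1}{I} = \frac{1}{-168} = - \frac{1}{168}$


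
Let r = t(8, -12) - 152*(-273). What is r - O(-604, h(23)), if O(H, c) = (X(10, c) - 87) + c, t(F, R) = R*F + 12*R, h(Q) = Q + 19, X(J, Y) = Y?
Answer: 41259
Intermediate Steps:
h(Q) = 19 + Q
t(F, R) = 12*R + F*R (t(F, R) = F*R + 12*R = 12*R + F*R)
O(H, c) = -87 + 2*c (O(H, c) = (c - 87) + c = (-87 + c) + c = -87 + 2*c)
r = 41256 (r = -12*(12 + 8) - 152*(-273) = -12*20 + 41496 = -240 + 41496 = 41256)
r - O(-604, h(23)) = 41256 - (-87 + 2*(19 + 23)) = 41256 - (-87 + 2*42) = 41256 - (-87 + 84) = 41256 - 1*(-3) = 41256 + 3 = 41259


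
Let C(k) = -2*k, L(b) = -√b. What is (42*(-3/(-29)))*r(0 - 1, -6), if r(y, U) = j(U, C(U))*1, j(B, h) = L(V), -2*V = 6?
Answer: -126*I*√3/29 ≈ -7.5255*I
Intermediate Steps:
V = -3 (V = -½*6 = -3)
j(B, h) = -I*√3 (j(B, h) = -√(-3) = -I*√3)
r(y, U) = -I*√3 (r(y, U) = -I*√3*1 = -I*√3)
(42*(-3/(-29)))*r(0 - 1, -6) = (42*(-3/(-29)))*(-I*√3) = (42*(-3*(-1/29)))*(-I*√3) = (42*(3/29))*(-I*√3) = 126*(-I*√3)/29 = -126*I*√3/29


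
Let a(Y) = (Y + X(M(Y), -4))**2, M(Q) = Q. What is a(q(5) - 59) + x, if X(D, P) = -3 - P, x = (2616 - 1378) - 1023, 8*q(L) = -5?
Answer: 233721/64 ≈ 3651.9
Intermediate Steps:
q(L) = -5/8 (q(L) = (1/8)*(-5) = -5/8)
x = 215 (x = 1238 - 1023 = 215)
a(Y) = (1 + Y)**2 (a(Y) = (Y + (-3 - 1*(-4)))**2 = (Y + (-3 + 4))**2 = (Y + 1)**2 = (1 + Y)**2)
a(q(5) - 59) + x = (1 + (-5/8 - 59))**2 + 215 = (1 - 477/8)**2 + 215 = (-469/8)**2 + 215 = 219961/64 + 215 = 233721/64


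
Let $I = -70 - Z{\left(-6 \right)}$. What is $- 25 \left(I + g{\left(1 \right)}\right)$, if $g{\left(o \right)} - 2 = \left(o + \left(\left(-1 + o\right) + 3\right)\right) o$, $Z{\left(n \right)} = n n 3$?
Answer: $4300$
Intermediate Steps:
$Z{\left(n \right)} = 3 n^{2}$ ($Z{\left(n \right)} = n^{2} \cdot 3 = 3 n^{2}$)
$I = -178$ ($I = -70 - 3 \left(-6\right)^{2} = -70 - 3 \cdot 36 = -70 - 108 = -178$)
$g{\left(o \right)} = 2 + o \left(2 + 2 o\right)$ ($g{\left(o \right)} = 2 + \left(o + \left(\left(-1 + o\right) + 3\right)\right) o = 2 + \left(o + \left(2 + o\right)\right) o = 2 + \left(2 + 2 o\right) o = 2 + o \left(2 + 2 o\right)$)
$- 25 \left(I + g{\left(1 \right)}\right) = - 25 \left(-178 + \left(2 + 2 \cdot 1 + 2 \cdot 1^{2}\right)\right) = - 25 \left(-178 + \left(2 + 2 + 2 \cdot 1\right)\right) = - 25 \left(-178 + \left(2 + 2 + 2\right)\right) = - 25 \left(-178 + 6\right) = \left(-25\right) \left(-172\right) = 4300$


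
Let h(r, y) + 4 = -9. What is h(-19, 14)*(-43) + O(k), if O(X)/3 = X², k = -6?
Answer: 667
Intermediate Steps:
h(r, y) = -13 (h(r, y) = -4 - 9 = -13)
O(X) = 3*X²
h(-19, 14)*(-43) + O(k) = -13*(-43) + 3*(-6)² = 559 + 3*36 = 559 + 108 = 667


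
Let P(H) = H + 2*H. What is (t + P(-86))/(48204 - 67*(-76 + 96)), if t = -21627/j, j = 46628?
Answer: -12051651/2185174592 ≈ -0.0055152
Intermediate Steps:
P(H) = 3*H
t = -21627/46628 ≈ -0.46382
(t + P(-86))/(48204 - 67*(-76 + 96)) = (-21627/46628 + 3*(-86))/(48204 - 67*(-76 + 96)) = (-21627/46628 - 258)/(48204 - 67*20) = -12051651/(46628*(48204 - 1340)) = -12051651/46628/46864 = -12051651/46628*1/46864 = -12051651/2185174592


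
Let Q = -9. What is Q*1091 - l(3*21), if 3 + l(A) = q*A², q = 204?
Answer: -819492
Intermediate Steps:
l(A) = -3 + 204*A²
Q*1091 - l(3*21) = -9*1091 - (-3 + 204*(3*21)²) = -9819 - (-3 + 204*63²) = -9819 - (-3 + 204*3969) = -9819 - (-3 + 809676) = -9819 - 1*809673 = -9819 - 809673 = -819492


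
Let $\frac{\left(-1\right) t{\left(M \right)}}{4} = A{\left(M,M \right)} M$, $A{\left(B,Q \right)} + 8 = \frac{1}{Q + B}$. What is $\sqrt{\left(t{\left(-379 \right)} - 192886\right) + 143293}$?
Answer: $i \sqrt{61723} \approx 248.44 i$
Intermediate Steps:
$A{\left(B,Q \right)} = -8 + \frac{1}{B + Q}$ ($A{\left(B,Q \right)} = -8 + \frac{1}{Q + B} = -8 + \frac{1}{B + Q}$)
$t{\left(M \right)} = -2 + 32 M$ ($t{\left(M \right)} = - 4 \frac{1 - 8 M - 8 M}{M + M} M = - 4 \frac{1 - 16 M}{2 M} M = - 4 \left(\frac{1}{2} - 8 M\right) = -2 + 32 M$)
$\sqrt{\left(t{\left(-379 \right)} - 192886\right) + 143293} = \sqrt{\left(\left(-2 + 32 \left(-379\right)\right) - 192886\right) + 143293} = \sqrt{\left(\left(-2 - 12128\right) - 192886\right) + 143293} = \sqrt{\left(-12130 - 192886\right) + 143293} = \sqrt{-205016 + 143293} = \sqrt{-61723} = i \sqrt{61723}$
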